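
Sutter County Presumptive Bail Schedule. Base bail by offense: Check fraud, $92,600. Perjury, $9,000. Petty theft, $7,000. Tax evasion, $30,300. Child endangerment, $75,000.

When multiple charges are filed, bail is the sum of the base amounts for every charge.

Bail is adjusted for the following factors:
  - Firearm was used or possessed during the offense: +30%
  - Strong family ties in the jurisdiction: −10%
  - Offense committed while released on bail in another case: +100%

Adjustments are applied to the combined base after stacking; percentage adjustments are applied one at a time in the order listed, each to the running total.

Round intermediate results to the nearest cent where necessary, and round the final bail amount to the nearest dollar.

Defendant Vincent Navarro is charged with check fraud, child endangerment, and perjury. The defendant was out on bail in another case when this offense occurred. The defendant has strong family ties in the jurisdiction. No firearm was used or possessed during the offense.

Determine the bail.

Base amounts from the schedule: check fraud $92,600; child endangerment $75,000; perjury $9,000.
Stacking rule: sum of all bases. $92,600 + $75,000 + $9,000 = $176,600.
Strong family ties in the jurisdiction (−10%): $176,600 × 0.9 = $158,940.
Offense committed while released on bail in another case (+100%): $158,940 × 2 = $317,880.

$317,880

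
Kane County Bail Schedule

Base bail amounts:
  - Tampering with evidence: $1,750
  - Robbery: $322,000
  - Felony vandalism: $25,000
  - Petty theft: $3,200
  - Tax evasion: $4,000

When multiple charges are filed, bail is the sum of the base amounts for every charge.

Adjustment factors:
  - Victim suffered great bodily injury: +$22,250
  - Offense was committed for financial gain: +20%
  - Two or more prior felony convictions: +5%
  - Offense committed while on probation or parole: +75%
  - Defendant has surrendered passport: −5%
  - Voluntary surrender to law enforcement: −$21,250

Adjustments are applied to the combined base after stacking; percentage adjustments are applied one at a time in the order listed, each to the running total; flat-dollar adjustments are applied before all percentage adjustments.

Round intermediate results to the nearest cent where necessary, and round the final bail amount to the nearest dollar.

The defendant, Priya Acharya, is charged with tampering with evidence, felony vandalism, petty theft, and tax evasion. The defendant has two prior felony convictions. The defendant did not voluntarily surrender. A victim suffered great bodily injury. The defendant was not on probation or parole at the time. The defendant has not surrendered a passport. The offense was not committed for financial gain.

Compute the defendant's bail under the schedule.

$59,010

Base amounts from the schedule: tampering with evidence $1,750; felony vandalism $25,000; petty theft $3,200; tax evasion $4,000.
Stacking rule: sum of all bases. $1,750 + $25,000 + $3,200 + $4,000 = $33,950.
Victim suffered great bodily injury (+$22,250 flat): $33,950 + $22,250 = $56,200.
Two or more prior felony convictions (+5%): $56,200 × 1.05 = $59,010.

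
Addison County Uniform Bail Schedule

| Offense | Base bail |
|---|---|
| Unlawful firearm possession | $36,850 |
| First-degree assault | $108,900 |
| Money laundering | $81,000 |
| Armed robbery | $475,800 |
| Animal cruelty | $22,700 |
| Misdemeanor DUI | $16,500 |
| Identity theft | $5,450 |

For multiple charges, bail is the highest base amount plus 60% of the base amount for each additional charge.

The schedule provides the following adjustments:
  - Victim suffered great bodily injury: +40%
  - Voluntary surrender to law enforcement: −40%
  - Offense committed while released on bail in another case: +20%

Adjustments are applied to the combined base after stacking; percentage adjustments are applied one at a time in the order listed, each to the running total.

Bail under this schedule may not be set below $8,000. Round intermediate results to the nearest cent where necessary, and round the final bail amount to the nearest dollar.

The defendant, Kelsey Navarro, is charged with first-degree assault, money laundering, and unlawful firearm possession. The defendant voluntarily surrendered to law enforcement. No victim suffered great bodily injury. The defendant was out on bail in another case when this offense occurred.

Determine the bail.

Base amounts from the schedule: first-degree assault $108,900; money laundering $81,000; unlawful firearm possession $36,850.
Stacking rule: highest base plus 60% of each additional charge. Highest is first-degree assault at $108,900. Additional: $81,000 × 60% = $48,600; $36,850 × 60% = $22,110. Combined base = $108,900 + $70,710 = $179,610.
Voluntary surrender to law enforcement (−40%): $179,610 × 0.6 = $107,766.
Offense committed while released on bail in another case (+20%): $107,766 × 1.2 = $129,319.20.
$129,319.20 is at or above the $8,000 minimum.
Rounded to the nearest dollar: $129,319.

$129,319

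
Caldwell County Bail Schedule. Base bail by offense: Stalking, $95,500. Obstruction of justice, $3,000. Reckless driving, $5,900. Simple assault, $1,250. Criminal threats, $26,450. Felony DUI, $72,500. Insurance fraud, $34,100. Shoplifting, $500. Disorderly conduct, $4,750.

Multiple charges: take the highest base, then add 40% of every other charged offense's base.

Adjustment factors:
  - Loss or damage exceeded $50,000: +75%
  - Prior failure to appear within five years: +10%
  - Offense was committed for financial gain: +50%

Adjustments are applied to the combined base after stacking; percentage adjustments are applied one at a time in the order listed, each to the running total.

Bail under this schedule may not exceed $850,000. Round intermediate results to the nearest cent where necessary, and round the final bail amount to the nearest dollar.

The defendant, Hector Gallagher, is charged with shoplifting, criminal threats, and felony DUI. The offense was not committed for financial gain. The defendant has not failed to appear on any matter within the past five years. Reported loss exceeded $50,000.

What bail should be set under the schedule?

Base amounts from the schedule: shoplifting $500; criminal threats $26,450; felony DUI $72,500.
Stacking rule: highest base plus 40% of each additional charge. Highest is felony DUI at $72,500. Additional: $500 × 40% = $200; $26,450 × 40% = $10,580. Combined base = $72,500 + $10,780 = $83,280.
Loss or damage exceeded $50,000 (+75%): $83,280 × 1.75 = $145,740.
$145,740 is within the $850,000 maximum.

$145,740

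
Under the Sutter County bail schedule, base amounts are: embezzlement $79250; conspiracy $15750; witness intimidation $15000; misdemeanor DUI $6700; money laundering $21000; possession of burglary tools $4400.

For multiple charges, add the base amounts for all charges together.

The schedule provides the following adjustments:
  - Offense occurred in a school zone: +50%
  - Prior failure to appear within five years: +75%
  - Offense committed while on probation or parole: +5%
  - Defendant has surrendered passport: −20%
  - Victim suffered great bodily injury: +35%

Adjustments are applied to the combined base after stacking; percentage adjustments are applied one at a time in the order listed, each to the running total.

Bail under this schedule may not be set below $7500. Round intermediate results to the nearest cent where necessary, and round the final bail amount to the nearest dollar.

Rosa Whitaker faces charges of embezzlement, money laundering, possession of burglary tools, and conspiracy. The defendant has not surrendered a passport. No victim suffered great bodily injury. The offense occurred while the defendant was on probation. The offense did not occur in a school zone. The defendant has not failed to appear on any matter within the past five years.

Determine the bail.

Base amounts from the schedule: embezzlement $79250; money laundering $21000; possession of burglary tools $4400; conspiracy $15750.
Stacking rule: sum of all bases. $79250 + $21000 + $4400 + $15750 = $120400.
Offense committed while on probation or parole (+5%): $120400 × 1.05 = $126420.
$126420 is at or above the $7500 minimum.

$126420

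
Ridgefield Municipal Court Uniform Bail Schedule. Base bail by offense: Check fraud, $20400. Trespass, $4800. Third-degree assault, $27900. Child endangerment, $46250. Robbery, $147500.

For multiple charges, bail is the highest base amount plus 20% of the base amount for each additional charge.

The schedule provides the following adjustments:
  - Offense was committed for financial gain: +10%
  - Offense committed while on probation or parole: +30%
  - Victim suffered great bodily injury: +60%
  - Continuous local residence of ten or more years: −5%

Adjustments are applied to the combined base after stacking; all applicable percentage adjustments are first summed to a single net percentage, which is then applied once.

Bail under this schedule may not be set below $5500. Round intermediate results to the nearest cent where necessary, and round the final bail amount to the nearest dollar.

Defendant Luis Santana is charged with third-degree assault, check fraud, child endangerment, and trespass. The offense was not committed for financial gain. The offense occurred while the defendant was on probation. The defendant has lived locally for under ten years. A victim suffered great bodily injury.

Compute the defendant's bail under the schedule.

Base amounts from the schedule: third-degree assault $27900; check fraud $20400; child endangerment $46250; trespass $4800.
Stacking rule: highest base plus 20% of each additional charge. Highest is child endangerment at $46250. Additional: $27900 × 20% = $5580; $20400 × 20% = $4080; $4800 × 20% = $960. Combined base = $46250 + $10620 = $56870.
Net percentage adjustment: +30% +60% = +90%. $56870 × 1.9 = $108053.
$108053 is at or above the $5500 minimum.

$108053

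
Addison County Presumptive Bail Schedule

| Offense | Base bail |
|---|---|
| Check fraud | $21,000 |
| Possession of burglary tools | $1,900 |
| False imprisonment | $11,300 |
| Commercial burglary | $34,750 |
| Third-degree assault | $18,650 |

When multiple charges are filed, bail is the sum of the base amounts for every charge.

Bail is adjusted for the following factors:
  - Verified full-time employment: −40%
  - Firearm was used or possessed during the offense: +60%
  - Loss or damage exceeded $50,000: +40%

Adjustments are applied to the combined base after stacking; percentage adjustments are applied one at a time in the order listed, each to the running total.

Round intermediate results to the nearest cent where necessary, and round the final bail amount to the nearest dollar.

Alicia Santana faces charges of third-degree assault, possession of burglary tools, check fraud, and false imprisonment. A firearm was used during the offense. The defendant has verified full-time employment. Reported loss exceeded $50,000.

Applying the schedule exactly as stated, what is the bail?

Base amounts from the schedule: third-degree assault $18,650; possession of burglary tools $1,900; check fraud $21,000; false imprisonment $11,300.
Stacking rule: sum of all bases. $18,650 + $1,900 + $21,000 + $11,300 = $52,850.
Verified full-time employment (−40%): $52,850 × 0.6 = $31,710.
Firearm was used or possessed during the offense (+60%): $31,710 × 1.6 = $50,736.
Loss or damage exceeded $50,000 (+40%): $50,736 × 1.4 = $71,030.40.
Rounded to the nearest dollar: $71,030.

$71,030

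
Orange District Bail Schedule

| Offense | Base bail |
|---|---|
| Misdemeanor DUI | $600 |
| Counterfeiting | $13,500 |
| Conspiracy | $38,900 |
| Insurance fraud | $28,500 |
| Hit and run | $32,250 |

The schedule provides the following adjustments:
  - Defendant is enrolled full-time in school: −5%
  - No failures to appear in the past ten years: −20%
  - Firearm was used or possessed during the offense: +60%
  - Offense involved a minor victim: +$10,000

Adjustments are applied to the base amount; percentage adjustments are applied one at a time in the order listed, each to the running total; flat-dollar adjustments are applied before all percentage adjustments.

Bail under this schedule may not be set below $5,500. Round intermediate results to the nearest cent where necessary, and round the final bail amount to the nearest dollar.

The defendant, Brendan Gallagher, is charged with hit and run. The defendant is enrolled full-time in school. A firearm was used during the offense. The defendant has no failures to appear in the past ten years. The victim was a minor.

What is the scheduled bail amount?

Base amounts from the schedule: hit and run $32,250.
Single charge. Combined base = $32,250.
Offense involved a minor victim (+$10,000 flat): $32,250 + $10,000 = $42,250.
Defendant is enrolled full-time in school (−5%): $42,250 × 0.95 = $40,137.50.
No failures to appear in the past ten years (−20%): $40,137.50 × 0.8 = $32,110.
Firearm was used or possessed during the offense (+60%): $32,110 × 1.6 = $51,376.
$51,376 is at or above the $5,500 minimum.

$51,376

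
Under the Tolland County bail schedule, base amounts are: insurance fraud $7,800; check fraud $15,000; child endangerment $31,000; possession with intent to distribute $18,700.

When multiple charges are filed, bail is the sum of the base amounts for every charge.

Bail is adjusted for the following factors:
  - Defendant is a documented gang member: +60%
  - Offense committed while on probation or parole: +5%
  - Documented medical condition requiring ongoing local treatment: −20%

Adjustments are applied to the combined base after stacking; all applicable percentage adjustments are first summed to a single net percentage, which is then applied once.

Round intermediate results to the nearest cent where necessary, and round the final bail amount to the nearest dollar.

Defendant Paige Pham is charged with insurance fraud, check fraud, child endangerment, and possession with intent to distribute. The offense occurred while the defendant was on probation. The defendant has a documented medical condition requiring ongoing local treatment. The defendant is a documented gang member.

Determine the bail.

$105,125

Base amounts from the schedule: insurance fraud $7,800; check fraud $15,000; child endangerment $31,000; possession with intent to distribute $18,700.
Stacking rule: sum of all bases. $7,800 + $15,000 + $31,000 + $18,700 = $72,500.
Net percentage adjustment: +60% +5% −20% = +45%. $72,500 × 1.45 = $105,125.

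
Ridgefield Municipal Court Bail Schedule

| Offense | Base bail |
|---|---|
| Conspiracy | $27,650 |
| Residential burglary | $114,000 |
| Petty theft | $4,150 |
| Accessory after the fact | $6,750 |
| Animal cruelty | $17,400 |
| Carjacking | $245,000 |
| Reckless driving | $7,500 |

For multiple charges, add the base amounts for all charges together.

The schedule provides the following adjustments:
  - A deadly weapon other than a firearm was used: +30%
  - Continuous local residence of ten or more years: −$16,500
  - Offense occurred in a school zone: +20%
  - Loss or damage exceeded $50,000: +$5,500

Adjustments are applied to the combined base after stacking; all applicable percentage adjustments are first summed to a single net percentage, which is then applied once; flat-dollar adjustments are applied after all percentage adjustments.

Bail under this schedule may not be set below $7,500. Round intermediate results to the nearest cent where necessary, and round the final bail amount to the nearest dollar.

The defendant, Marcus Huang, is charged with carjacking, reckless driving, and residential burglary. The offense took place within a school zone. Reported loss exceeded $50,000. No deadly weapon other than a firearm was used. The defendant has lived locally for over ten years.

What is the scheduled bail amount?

$428,800

Base amounts from the schedule: carjacking $245,000; reckless driving $7,500; residential burglary $114,000.
Stacking rule: sum of all bases. $245,000 + $7,500 + $114,000 = $366,500.
Offense occurred in a school zone (+20%): $366,500 × 1.2 = $439,800.
Continuous local residence of ten or more years (−$16,500 flat): $439,800 − $16,500 = $423,300.
Loss or damage exceeded $50,000 (+$5,500 flat): $423,300 + $5,500 = $428,800.
$428,800 is at or above the $7,500 minimum.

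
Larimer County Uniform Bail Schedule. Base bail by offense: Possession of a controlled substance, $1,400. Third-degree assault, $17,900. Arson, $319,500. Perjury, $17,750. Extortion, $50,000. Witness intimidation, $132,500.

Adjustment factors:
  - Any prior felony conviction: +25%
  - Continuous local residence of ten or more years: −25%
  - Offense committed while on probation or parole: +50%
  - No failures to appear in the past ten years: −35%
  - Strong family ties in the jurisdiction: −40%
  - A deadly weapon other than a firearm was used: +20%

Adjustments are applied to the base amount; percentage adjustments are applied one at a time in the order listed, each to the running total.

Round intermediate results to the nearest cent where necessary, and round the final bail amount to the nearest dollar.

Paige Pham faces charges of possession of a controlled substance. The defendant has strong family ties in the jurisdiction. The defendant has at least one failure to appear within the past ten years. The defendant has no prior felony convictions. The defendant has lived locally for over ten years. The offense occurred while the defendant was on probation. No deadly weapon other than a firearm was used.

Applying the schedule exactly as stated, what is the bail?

Base amounts from the schedule: possession of a controlled substance $1,400.
Single charge. Combined base = $1,400.
Continuous local residence of ten or more years (−25%): $1,400 × 0.75 = $1,050.
Offense committed while on probation or parole (+50%): $1,050 × 1.5 = $1,575.
Strong family ties in the jurisdiction (−40%): $1,575 × 0.6 = $945.

$945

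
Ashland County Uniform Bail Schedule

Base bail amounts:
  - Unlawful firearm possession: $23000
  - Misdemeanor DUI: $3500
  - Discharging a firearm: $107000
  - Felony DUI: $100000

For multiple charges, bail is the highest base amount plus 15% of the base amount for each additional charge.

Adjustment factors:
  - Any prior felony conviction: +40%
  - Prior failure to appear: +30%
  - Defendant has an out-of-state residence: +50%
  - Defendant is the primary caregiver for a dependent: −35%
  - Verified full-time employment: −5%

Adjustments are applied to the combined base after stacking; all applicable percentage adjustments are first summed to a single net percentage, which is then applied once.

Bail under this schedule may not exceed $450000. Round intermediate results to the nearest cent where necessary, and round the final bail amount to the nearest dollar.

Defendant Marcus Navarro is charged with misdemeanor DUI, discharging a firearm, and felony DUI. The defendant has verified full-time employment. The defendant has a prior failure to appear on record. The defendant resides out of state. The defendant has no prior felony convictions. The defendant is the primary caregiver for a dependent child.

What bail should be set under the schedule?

$171535

Base amounts from the schedule: misdemeanor DUI $3500; discharging a firearm $107000; felony DUI $100000.
Stacking rule: highest base plus 15% of each additional charge. Highest is discharging a firearm at $107000. Additional: $3500 × 15% = $525; $100000 × 15% = $15000. Combined base = $107000 + $15525 = $122525.
Net percentage adjustment: +30% +50% −35% −5% = +40%. $122525 × 1.4 = $171535.
$171535 is within the $450000 maximum.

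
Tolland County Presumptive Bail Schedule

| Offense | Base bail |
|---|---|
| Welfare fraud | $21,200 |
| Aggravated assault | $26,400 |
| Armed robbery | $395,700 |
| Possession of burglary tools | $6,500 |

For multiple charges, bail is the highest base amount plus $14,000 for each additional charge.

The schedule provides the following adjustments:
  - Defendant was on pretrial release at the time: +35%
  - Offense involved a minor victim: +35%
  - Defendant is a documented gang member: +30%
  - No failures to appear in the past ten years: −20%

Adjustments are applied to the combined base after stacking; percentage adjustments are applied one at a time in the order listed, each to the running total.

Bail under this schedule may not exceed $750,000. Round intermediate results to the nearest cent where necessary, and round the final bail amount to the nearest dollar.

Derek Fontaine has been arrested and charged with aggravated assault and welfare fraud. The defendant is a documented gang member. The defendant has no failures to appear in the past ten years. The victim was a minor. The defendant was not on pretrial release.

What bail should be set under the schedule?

Base amounts from the schedule: aggravated assault $26,400; welfare fraud $21,200.
Stacking rule: highest base plus $14,000 per additional charge. Highest is aggravated assault at $26,400; 1 additional charge → +$14,000. Combined base = $40,400.
Offense involved a minor victim (+35%): $40,400 × 1.35 = $54,540.
Defendant is a documented gang member (+30%): $54,540 × 1.3 = $70,902.
No failures to appear in the past ten years (−20%): $70,902 × 0.8 = $56,721.60.
$56,721.60 is within the $750,000 maximum.
Rounded to the nearest dollar: $56,722.

$56,722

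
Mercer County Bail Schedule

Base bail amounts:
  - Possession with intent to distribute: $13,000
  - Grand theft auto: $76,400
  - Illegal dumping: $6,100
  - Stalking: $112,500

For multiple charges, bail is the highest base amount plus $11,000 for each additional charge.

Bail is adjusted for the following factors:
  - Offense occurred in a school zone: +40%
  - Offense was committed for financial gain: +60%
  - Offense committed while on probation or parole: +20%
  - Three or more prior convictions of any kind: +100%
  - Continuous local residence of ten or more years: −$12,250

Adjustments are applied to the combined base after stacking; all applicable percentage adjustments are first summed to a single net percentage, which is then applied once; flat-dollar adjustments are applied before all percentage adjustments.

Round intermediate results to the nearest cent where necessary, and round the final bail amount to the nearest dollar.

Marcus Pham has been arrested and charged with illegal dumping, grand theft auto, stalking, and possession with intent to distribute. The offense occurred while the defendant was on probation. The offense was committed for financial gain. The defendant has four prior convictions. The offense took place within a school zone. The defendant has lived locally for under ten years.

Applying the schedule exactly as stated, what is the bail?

$465,600

Base amounts from the schedule: illegal dumping $6,100; grand theft auto $76,400; stalking $112,500; possession with intent to distribute $13,000.
Stacking rule: highest base plus $11,000 per additional charge. Highest is stalking at $112,500; 3 additional charges → +$33,000. Combined base = $145,500.
Net percentage adjustment: +40% +60% +20% +100% = +220%. $145,500 × 3.2 = $465,600.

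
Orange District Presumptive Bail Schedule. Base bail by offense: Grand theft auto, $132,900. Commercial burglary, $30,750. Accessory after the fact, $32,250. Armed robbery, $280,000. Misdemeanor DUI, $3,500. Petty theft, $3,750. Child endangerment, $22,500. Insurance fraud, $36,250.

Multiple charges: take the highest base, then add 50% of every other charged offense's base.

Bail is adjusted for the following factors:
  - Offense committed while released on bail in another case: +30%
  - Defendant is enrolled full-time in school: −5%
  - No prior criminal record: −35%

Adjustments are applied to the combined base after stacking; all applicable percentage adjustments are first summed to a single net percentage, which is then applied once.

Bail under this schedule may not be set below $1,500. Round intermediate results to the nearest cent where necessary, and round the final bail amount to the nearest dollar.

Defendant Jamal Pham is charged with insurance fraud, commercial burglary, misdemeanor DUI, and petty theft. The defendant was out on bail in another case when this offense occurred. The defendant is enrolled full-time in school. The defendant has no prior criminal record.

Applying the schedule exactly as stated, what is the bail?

$49,725

Base amounts from the schedule: insurance fraud $36,250; commercial burglary $30,750; misdemeanor DUI $3,500; petty theft $3,750.
Stacking rule: highest base plus 50% of each additional charge. Highest is insurance fraud at $36,250. Additional: $30,750 × 50% = $15,375; $3,500 × 50% = $1,750; $3,750 × 50% = $1,875. Combined base = $36,250 + $19,000 = $55,250.
Net percentage adjustment: +30% −5% −35% = −10%. $55,250 × 0.9 = $49,725.
$49,725 is at or above the $1,500 minimum.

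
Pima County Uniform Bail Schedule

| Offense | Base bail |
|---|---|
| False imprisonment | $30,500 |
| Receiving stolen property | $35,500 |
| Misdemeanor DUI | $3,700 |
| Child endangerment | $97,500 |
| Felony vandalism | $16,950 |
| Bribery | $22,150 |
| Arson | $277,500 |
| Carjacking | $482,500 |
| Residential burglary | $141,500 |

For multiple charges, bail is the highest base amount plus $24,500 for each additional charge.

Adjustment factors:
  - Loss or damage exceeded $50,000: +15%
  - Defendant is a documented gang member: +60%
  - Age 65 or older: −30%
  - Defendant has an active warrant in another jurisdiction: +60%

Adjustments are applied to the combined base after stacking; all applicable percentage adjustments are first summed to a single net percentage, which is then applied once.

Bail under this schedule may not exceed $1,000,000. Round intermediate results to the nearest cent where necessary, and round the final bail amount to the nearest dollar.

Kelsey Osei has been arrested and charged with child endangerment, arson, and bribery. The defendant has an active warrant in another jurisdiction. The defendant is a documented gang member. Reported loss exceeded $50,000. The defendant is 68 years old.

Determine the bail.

$669,325

Base amounts from the schedule: child endangerment $97,500; arson $277,500; bribery $22,150.
Stacking rule: highest base plus $24,500 per additional charge. Highest is arson at $277,500; 2 additional charges → +$49,000. Combined base = $326,500.
Net percentage adjustment: +15% +60% −30% +60% = +105%. $326,500 × 2.05 = $669,325.
$669,325 is within the $1,000,000 maximum.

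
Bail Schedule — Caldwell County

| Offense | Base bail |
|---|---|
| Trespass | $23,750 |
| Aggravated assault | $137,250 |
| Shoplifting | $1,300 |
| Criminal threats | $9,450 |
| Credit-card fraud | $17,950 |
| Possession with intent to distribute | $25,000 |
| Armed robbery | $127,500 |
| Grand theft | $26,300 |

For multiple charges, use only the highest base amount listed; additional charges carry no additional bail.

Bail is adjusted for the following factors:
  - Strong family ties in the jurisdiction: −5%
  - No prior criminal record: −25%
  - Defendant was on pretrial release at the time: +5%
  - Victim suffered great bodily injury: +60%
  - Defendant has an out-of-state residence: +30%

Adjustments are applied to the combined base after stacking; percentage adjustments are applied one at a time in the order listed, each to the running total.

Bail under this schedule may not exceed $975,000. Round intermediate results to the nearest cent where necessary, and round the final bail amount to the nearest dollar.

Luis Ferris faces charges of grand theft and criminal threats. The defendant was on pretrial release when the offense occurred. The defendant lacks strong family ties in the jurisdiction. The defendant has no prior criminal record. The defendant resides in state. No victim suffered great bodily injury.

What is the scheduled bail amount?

Base amounts from the schedule: grand theft $26,300; criminal threats $9,450.
Stacking rule: use the highest base only. Highest is grand theft at $26,300. Combined base = $26,300.
No prior criminal record (−25%): $26,300 × 0.75 = $19,725.
Defendant was on pretrial release at the time (+5%): $19,725 × 1.05 = $20,711.25.
$20,711.25 is within the $975,000 maximum.
Rounded to the nearest dollar: $20,711.

$20,711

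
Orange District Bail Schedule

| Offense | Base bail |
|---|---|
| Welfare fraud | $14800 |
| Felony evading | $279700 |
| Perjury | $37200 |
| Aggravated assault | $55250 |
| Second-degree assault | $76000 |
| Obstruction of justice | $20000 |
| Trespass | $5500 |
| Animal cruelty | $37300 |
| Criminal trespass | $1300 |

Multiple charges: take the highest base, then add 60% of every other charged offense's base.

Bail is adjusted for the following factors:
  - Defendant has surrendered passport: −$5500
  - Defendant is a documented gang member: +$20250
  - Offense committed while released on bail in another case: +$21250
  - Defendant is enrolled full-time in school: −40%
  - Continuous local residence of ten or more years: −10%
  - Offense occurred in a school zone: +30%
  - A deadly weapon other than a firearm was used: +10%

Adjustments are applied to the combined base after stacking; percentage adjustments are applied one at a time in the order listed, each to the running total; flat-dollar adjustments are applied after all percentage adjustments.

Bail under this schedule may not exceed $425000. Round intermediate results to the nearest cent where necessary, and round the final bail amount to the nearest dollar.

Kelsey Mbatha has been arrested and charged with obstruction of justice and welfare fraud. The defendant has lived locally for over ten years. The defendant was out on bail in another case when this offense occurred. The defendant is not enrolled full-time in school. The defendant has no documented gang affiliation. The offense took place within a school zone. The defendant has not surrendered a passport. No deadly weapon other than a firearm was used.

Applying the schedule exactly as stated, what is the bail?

Base amounts from the schedule: obstruction of justice $20000; welfare fraud $14800.
Stacking rule: highest base plus 60% of each additional charge. Highest is obstruction of justice at $20000. Additional: $14800 × 60% = $8880. Combined base = $20000 + $8880 = $28880.
Continuous local residence of ten or more years (−10%): $28880 × 0.9 = $25992.
Offense occurred in a school zone (+30%): $25992 × 1.3 = $33789.60.
Offense committed while released on bail in another case (+$21250 flat): $33789.60 + $21250 = $55039.60.
$55039.60 is within the $425000 maximum.
Rounded to the nearest dollar: $55040.

$55040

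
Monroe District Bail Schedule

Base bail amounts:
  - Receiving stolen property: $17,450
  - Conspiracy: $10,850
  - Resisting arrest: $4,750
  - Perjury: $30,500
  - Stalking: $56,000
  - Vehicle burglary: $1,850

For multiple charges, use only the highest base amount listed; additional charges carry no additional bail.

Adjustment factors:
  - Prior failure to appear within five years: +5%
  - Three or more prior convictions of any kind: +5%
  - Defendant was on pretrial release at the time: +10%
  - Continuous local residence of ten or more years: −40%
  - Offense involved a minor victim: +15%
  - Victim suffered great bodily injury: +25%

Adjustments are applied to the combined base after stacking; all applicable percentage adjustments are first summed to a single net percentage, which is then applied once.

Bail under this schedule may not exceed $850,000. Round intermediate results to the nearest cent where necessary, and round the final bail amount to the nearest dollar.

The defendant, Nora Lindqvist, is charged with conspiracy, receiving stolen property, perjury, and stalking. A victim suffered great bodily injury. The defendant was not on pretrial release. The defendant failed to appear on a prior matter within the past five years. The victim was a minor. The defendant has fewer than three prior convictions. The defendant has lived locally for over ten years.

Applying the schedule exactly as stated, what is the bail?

Base amounts from the schedule: conspiracy $10,850; receiving stolen property $17,450; perjury $30,500; stalking $56,000.
Stacking rule: use the highest base only. Highest is stalking at $56,000. Combined base = $56,000.
Net percentage adjustment: +5% −40% +15% +25% = +5%. $56,000 × 1.05 = $58,800.
$58,800 is within the $850,000 maximum.

$58,800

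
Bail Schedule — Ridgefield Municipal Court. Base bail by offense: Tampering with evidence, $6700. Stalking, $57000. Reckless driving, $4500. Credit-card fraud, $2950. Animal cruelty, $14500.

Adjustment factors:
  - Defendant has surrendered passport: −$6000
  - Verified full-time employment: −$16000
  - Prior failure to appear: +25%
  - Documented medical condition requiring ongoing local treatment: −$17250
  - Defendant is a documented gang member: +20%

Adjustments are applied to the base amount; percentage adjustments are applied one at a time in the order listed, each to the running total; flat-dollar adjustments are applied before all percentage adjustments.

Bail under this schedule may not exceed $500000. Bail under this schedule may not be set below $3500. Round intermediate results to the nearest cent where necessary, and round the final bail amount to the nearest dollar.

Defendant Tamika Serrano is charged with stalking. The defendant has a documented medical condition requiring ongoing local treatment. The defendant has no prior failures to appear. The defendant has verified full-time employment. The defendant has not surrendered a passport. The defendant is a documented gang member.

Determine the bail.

$28500

Base amounts from the schedule: stalking $57000.
Single charge. Combined base = $57000.
Verified full-time employment (−$16000 flat): $57000 − $16000 = $41000.
Documented medical condition requiring ongoing local treatment (−$17250 flat): $41000 − $17250 = $23750.
Defendant is a documented gang member (+20%): $23750 × 1.2 = $28500.
$28500 is within the $500000 maximum.
$28500 is at or above the $3500 minimum.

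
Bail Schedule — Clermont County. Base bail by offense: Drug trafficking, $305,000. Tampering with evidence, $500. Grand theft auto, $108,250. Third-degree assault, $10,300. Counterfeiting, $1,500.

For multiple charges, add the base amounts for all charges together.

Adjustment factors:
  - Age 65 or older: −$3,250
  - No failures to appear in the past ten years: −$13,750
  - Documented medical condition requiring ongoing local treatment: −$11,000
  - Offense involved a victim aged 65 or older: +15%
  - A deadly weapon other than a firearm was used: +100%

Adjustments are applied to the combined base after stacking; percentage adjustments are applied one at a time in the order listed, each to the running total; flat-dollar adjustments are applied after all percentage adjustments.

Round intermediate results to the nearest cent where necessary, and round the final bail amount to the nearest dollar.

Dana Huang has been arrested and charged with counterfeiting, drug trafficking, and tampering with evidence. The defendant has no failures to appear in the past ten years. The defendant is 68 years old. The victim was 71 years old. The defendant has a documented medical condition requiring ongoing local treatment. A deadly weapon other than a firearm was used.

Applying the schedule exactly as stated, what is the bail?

$678,100

Base amounts from the schedule: counterfeiting $1,500; drug trafficking $305,000; tampering with evidence $500.
Stacking rule: sum of all bases. $1,500 + $305,000 + $500 = $307,000.
Offense involved a victim aged 65 or older (+15%): $307,000 × 1.15 = $353,050.
A deadly weapon other than a firearm was used (+100%): $353,050 × 2 = $706,100.
Age 65 or older (−$3,250 flat): $706,100 − $3,250 = $702,850.
No failures to appear in the past ten years (−$13,750 flat): $702,850 − $13,750 = $689,100.
Documented medical condition requiring ongoing local treatment (−$11,000 flat): $689,100 − $11,000 = $678,100.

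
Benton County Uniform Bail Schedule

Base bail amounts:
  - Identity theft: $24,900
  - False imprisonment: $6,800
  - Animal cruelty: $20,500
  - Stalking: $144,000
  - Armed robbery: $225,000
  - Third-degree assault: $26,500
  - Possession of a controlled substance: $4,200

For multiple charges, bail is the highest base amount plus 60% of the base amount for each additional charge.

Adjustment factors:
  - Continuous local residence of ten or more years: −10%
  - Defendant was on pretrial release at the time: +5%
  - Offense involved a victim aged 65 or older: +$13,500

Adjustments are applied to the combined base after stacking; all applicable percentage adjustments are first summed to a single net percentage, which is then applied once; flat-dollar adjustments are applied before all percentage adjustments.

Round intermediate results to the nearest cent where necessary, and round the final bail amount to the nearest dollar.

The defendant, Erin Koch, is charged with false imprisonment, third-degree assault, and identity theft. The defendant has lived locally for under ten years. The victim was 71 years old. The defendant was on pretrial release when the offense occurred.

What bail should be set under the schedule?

Base amounts from the schedule: false imprisonment $6,800; third-degree assault $26,500; identity theft $24,900.
Stacking rule: highest base plus 60% of each additional charge. Highest is third-degree assault at $26,500. Additional: $6,800 × 60% = $4,080; $24,900 × 60% = $14,940. Combined base = $26,500 + $19,020 = $45,520.
Offense involved a victim aged 65 or older (+$13,500 flat): $45,520 + $13,500 = $59,020.
Defendant was on pretrial release at the time (+5%): $59,020 × 1.05 = $61,971.

$61,971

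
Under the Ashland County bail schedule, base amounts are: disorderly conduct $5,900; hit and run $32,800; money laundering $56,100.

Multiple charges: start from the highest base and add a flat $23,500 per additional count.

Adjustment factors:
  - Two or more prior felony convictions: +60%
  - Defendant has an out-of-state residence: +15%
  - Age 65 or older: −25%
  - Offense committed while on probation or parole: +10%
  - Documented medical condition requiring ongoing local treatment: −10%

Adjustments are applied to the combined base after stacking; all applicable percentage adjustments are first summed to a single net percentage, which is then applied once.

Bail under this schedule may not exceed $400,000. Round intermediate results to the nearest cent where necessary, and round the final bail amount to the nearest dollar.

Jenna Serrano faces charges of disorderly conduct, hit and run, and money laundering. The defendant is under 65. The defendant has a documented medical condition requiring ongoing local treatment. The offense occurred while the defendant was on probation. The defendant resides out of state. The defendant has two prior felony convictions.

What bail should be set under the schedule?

$180,425

Base amounts from the schedule: disorderly conduct $5,900; hit and run $32,800; money laundering $56,100.
Stacking rule: highest base plus $23,500 per additional charge. Highest is money laundering at $56,100; 2 additional charges → +$47,000. Combined base = $103,100.
Net percentage adjustment: +60% +15% +10% −10% = +75%. $103,100 × 1.75 = $180,425.
$180,425 is within the $400,000 maximum.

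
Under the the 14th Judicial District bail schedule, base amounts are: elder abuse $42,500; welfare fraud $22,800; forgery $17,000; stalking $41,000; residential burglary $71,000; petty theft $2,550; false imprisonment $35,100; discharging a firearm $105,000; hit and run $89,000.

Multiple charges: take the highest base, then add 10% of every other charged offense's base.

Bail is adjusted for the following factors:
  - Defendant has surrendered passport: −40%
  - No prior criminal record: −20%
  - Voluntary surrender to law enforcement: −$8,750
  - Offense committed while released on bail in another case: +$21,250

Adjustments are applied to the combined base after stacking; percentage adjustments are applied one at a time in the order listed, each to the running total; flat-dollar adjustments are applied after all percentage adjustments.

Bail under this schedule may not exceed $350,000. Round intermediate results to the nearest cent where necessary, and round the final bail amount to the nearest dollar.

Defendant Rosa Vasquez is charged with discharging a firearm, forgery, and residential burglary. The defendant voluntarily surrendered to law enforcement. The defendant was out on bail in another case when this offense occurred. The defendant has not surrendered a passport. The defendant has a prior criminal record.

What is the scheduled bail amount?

$126,300

Base amounts from the schedule: discharging a firearm $105,000; forgery $17,000; residential burglary $71,000.
Stacking rule: highest base plus 10% of each additional charge. Highest is discharging a firearm at $105,000. Additional: $17,000 × 10% = $1,700; $71,000 × 10% = $7,100. Combined base = $105,000 + $8,800 = $113,800.
Voluntary surrender to law enforcement (−$8,750 flat): $113,800 − $8,750 = $105,050.
Offense committed while released on bail in another case (+$21,250 flat): $105,050 + $21,250 = $126,300.
$126,300 is within the $350,000 maximum.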